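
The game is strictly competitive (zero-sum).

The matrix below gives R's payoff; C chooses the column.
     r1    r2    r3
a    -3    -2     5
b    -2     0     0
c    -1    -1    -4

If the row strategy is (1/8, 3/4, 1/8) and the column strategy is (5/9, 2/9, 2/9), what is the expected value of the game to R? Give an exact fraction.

-7/6

Against (5/9, 2/9, 2/9), each row's expected payoff is a: -1; b: -10/9; c: -5/3.
Taking the (1/8, 3/4, 1/8)-weighted average: (1/8)·(-1) + (3/4)·(-10/9) + (1/8)·(-5/3) = -7/6.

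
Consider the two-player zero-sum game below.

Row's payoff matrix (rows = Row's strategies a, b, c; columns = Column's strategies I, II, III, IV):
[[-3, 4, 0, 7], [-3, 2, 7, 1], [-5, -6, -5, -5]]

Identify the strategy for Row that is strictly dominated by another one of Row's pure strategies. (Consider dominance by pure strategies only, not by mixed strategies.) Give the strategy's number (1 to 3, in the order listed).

3

Compare c with a: -3 > -5, 4 > -6, 0 > -5, 7 > -5.
So a strictly dominates c for Row; c is strictly dominated.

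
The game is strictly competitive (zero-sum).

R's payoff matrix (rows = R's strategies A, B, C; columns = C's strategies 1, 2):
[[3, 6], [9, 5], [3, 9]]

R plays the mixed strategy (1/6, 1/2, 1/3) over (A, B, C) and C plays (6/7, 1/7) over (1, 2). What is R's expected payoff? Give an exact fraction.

Against (6/7, 1/7), each row's expected payoff is A: 24/7; B: 59/7; C: 27/7.
Taking the (1/6, 1/2, 1/3)-weighted average: (1/6)·(24/7) + (1/2)·(59/7) + (1/3)·(27/7) = 85/14.

85/14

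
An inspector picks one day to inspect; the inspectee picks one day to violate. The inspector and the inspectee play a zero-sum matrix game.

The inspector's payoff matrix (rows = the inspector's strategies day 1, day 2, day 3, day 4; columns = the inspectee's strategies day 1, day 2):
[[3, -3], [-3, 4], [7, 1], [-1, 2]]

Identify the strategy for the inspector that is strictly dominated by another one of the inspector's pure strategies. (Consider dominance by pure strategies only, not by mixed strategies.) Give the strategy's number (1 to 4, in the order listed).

Compare day 1 with day 3: 7 > 3, 1 > -3.
So day 3 strictly dominates day 1 for the inspector; day 1 is strictly dominated.

1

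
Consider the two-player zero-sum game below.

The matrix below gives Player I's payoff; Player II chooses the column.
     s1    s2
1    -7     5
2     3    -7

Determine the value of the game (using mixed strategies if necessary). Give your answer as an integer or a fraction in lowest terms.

-17/11

Row minima are -7 and -7, so Player I's maximin is -7; column maxima are 3 and 5, so Player II's minimax is 3. These differ, so the equilibrium is in mixed strategies.
Let Player I play 1 with probability p. Player II is indifferent when −7p + 3(1−p) = 5p − 7(1−p), giving p = 5/11.
Let Player II play s1 with probability q. Player I is indifferent when −7q + 5(1−q) = 3q − 7(1−q), giving q = 6/11.
The value is -7·(6/11) + (5)·(5/11) = -17/11.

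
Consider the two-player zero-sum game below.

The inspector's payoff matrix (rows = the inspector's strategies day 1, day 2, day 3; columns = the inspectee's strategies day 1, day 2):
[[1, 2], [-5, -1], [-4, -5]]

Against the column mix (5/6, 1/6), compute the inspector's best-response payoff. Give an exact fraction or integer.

7/6

day 1: (1)·(5/6) + (2)·(1/6) = 7/6.
day 2: (-5)·(5/6) + (-1)·(1/6) = -13/3.
day 3: (-4)·(5/6) + (-5)·(1/6) = -25/6.
The best pure response is day 1 with expected payoff 7/6.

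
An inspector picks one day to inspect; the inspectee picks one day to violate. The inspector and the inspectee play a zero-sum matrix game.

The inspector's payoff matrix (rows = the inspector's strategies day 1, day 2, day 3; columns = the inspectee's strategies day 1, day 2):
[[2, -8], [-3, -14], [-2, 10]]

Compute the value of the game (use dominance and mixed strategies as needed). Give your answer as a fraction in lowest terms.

2/11

Row day 2 is strictly dominated by row day 1, so the inspector never plays it.
The remaining 2×2 game on (day 1, day 3) × (day 1, day 2) has no saddle point. Let the inspector play day 1 with probability p; indifference gives 2p − 2(1−p) = −8p + 10(1−p), so p = 6/11.
Similarly the inspectee's optimal q on day 1 is 9/11, and the value is 2·(9/11) + (-8)·(2/11) = 2/11.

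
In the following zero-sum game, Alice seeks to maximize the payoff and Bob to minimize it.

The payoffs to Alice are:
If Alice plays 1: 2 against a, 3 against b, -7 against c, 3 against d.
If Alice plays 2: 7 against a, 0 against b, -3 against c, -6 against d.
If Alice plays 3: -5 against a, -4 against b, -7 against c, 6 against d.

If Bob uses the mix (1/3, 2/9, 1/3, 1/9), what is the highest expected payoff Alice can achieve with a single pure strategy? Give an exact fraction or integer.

1: (2)·(1/3) + (3)·(2/9) + (-7)·(1/3) + (3)·(1/9) = -2/3.
2: (7)·(1/3) + (0)·(2/9) + (-3)·(1/3) + (-6)·(1/9) = 2/3.
3: (-5)·(1/3) + (-4)·(2/9) + (-7)·(1/3) + (6)·(1/9) = -38/9.
The best pure response is 2 with expected payoff 2/3.

2/3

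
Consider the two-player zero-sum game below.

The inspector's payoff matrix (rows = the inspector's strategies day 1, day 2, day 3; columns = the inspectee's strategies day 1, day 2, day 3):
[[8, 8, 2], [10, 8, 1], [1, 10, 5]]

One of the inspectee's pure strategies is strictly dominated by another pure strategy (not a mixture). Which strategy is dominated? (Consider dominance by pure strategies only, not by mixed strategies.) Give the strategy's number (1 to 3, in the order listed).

2

The inspectee prefers columns that give the inspector less. Compare day 2 with day 3: 2 < 8, 1 < 8, 5 < 10.
So day 3 strictly dominates day 2 for the inspectee; day 2 is strictly dominated.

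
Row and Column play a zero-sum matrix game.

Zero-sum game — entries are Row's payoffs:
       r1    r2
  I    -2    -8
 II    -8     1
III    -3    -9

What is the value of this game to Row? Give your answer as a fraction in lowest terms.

-22/5

Row III is strictly dominated by row I, so Row never plays it.
The remaining 2×2 game on (I, II) × (r1, r2) has no saddle point. Let Row play I with probability p; indifference gives −2p − 8(1−p) = −8p + (1−p), so p = 3/5.
Similarly Column's optimal q on r1 is 3/5, and the value is -2·(3/5) + (-8)·(2/5) = -22/5.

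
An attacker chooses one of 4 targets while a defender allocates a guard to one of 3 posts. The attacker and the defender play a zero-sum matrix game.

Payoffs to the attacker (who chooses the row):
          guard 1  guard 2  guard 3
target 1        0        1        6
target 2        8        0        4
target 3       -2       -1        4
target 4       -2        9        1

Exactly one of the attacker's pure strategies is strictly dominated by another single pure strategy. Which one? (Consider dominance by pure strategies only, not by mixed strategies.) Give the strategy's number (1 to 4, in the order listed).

Compare target 3 with target 1: 0 > -2, 1 > -1, 6 > 4.
So target 1 strictly dominates target 3 for the attacker; target 3 is strictly dominated.

3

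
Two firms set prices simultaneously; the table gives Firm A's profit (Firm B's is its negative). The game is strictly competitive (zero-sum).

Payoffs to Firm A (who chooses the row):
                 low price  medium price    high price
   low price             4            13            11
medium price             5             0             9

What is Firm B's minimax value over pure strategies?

The worst case (largest entry) in each column is low price: 5, medium price: 13, high price: 11.
The best (smallest) of these is 5.

5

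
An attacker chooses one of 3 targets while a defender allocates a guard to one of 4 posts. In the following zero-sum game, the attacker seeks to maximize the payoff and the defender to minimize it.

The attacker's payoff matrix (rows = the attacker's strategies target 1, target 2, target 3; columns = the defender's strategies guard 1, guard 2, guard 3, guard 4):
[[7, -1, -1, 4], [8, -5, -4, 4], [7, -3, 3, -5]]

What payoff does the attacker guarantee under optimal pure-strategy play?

-1

Row minima: -1, -5, -5 → the attacker's maximin is -1.
Column maxima: 8, -1, 3, 4 → the defender's minimax is -1.
They coincide at (target 1, guard 2), so the value is -1.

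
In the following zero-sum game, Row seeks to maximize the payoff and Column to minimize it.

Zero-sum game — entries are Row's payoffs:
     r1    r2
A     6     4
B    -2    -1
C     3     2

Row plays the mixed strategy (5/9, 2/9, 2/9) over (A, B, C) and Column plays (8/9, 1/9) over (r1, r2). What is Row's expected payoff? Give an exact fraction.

278/81

Against (8/9, 1/9), each row's expected payoff is A: 52/9; B: -17/9; C: 26/9.
Taking the (5/9, 2/9, 2/9)-weighted average: (5/9)·(52/9) + (2/9)·(-17/9) + (2/9)·(26/9) = 278/81.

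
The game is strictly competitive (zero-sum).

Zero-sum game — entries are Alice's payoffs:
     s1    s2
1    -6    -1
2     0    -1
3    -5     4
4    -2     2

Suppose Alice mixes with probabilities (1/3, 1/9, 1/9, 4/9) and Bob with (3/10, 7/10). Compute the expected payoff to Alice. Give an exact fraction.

-37/90

Against (3/10, 7/10), each row's expected payoff is 1: -5/2; 2: -7/10; 3: 13/10; 4: 4/5.
Taking the (1/3, 1/9, 1/9, 4/9)-weighted average: (1/3)·(-5/2) + (1/9)·(-7/10) + (1/9)·(13/10) + (4/9)·(4/5) = -37/90.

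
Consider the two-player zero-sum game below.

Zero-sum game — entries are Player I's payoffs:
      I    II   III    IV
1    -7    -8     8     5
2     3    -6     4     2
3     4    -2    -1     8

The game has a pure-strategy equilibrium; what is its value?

Row minima: -8, -6, -2 → Player I's maximin is -2.
Column maxima: 4, -2, 8, 8 → Player II's minimax is -2.
They coincide at (3, II), so the value is -2.

-2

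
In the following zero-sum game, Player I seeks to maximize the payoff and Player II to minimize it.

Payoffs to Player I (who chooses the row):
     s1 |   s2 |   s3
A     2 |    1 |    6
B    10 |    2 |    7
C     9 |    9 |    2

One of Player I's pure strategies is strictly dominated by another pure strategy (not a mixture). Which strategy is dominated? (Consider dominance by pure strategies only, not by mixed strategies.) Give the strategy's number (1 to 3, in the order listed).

1

Compare A with B: 10 > 2, 2 > 1, 7 > 6.
So B strictly dominates A for Player I; A is strictly dominated.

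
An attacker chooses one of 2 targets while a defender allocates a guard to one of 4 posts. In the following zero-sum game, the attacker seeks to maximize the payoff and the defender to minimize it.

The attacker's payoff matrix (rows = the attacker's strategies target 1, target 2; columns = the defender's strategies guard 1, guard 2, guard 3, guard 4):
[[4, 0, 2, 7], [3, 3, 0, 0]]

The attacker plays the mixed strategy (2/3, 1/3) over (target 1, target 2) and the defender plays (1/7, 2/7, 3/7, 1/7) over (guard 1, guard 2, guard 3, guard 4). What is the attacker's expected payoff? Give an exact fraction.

Against (1/7, 2/7, 3/7, 1/7), each row's expected payoff is target 1: 17/7; target 2: 9/7.
Taking the (2/3, 1/3)-weighted average: (2/3)·(17/7) + (1/3)·(9/7) = 43/21.

43/21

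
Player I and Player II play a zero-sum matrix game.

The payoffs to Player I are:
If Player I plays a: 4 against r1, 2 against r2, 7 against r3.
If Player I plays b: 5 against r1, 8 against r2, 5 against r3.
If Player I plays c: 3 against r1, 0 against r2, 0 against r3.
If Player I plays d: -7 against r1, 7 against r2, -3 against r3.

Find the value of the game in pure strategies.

Row minima: 2, 5, 0, -7 → Player I's maximin is 5.
Column maxima: 5, 8, 7 → Player II's minimax is 5.
They coincide at (b, r1), so the value is 5.

5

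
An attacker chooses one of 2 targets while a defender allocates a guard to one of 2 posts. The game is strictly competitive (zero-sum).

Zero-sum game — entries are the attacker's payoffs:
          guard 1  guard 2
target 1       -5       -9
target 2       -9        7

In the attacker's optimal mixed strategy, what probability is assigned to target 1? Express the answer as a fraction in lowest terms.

Row minima are -9 and -9, so the attacker's maximin is -9; column maxima are -5 and 7, so the defender's minimax is -5. These differ, so the equilibrium is in mixed strategies.
Let the attacker play target 1 with probability p. The defender is indifferent when −5p − 9(1−p) = −9p + 7(1−p), giving p = 4/5.

4/5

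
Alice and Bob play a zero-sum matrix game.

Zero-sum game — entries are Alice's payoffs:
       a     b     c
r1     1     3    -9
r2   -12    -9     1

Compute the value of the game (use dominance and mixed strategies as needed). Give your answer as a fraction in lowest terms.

Column b is strictly dominated by a for Bob (it gives Alice more in every row).
The remaining 2×2 game on (r1, r2) × (a, c) has no saddle point. Let Alice play r1 with probability p; indifference gives p − 12(1−p) = −9p + (1−p), so p = 13/23.
Similarly Bob's optimal q on a is 10/23, and the value is 1·(10/23) + (-9)·(13/23) = -107/23.

-107/23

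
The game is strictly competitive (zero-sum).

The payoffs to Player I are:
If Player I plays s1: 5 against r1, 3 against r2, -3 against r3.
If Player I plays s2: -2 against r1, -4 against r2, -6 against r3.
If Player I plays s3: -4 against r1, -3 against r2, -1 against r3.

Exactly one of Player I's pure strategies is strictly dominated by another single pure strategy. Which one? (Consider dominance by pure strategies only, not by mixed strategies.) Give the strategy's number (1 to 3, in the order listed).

Compare s2 with s1: 5 > -2, 3 > -4, -3 > -6.
So s1 strictly dominates s2 for Player I; s2 is strictly dominated.

2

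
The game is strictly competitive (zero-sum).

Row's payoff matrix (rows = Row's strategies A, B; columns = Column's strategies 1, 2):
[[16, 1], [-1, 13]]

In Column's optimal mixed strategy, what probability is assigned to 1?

12/29

Row minima are 1 and -1, so Row's maximin is 1; column maxima are 16 and 13, so Column's minimax is 13. These differ, so the equilibrium is in mixed strategies.
Let Column play 1 with probability q. Row is indifferent when 16q + (1−q) = −q + 13(1−q), giving q = 12/29.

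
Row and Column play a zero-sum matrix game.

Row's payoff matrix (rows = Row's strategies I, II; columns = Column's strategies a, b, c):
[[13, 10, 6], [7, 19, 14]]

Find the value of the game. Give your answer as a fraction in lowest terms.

Column b is strictly dominated by c for Column (it gives Row more in every row).
The remaining 2×2 game on (I, II) × (a, c) has no saddle point. Let Row play I with probability p; indifference gives 13p + 7(1−p) = 6p + 14(1−p), so p = 1/2.
Similarly Column's optimal q on a is 4/7, and the value is 13·(4/7) + (6)·(3/7) = 10.

10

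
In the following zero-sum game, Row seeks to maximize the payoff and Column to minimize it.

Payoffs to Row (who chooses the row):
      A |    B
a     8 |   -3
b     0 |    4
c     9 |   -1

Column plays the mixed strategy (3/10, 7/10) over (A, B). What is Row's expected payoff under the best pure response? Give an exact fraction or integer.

14/5

a: (8)·(3/10) + (-3)·(7/10) = 3/10.
b: (0)·(3/10) + (4)·(7/10) = 14/5.
c: (9)·(3/10) + (-1)·(7/10) = 2.
The best pure response is b with expected payoff 14/5.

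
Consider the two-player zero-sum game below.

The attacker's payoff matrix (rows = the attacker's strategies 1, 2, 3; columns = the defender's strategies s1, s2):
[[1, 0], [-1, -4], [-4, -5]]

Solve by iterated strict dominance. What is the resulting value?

0

Column s1 is strictly dominated by s2 for the defender (0<1, -4<-1, -5<-4); eliminate s1.
Row 2 is strictly dominated by row 1 (0>-4); eliminate 2.
Row 3 is strictly dominated by row 1 (0>-5); eliminate 3.
Only (1, s2) remains, with payoff 0.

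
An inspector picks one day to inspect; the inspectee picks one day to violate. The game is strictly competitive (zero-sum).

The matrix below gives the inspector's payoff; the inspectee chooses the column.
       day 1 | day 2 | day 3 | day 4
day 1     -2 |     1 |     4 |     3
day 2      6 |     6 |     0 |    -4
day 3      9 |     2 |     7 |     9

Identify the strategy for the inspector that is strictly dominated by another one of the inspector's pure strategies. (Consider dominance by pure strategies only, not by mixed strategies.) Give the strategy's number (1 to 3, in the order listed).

1

Compare day 1 with day 3: 9 > -2, 2 > 1, 7 > 4, 9 > 3.
So day 3 strictly dominates day 1 for the inspector; day 1 is strictly dominated.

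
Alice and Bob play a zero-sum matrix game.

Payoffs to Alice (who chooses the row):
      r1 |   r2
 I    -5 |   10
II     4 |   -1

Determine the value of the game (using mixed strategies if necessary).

Row minima are -5 and -1, so Alice's maximin is -1; column maxima are 4 and 10, so Bob's minimax is 4. These differ, so the equilibrium is in mixed strategies.
Let Alice play I with probability p. Bob is indifferent when −5p + 4(1−p) = 10p − (1−p), giving p = 1/4.
Let Bob play r1 with probability q. Alice is indifferent when −5q + 10(1−q) = 4q − (1−q), giving q = 11/20.
The value is -5·(11/20) + (10)·(9/20) = 7/4.

7/4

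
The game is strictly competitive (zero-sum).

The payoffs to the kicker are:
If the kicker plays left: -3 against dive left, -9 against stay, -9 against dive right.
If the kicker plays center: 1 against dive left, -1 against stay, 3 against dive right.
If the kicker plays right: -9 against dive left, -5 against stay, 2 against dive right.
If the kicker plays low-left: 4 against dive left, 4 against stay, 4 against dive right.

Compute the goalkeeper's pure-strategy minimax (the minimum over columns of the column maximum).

The worst case (largest entry) in each column is dive left: 4, stay: 4, dive right: 4.
The best (smallest) of these is 4.

4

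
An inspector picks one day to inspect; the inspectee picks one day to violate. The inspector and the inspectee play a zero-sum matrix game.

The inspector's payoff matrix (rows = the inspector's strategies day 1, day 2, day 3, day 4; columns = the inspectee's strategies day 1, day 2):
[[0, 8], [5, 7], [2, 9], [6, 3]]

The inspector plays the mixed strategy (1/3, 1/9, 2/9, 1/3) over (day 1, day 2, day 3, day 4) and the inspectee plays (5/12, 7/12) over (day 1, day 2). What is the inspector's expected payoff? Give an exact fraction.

Against (5/12, 7/12), each row's expected payoff is day 1: 14/3; day 2: 37/6; day 3: 73/12; day 4: 17/4.
Taking the (1/3, 1/9, 2/9, 1/3)-weighted average: (1/3)·(14/3) + (1/9)·(37/6) + (2/9)·(73/12) + (1/3)·(17/4) = 541/108.

541/108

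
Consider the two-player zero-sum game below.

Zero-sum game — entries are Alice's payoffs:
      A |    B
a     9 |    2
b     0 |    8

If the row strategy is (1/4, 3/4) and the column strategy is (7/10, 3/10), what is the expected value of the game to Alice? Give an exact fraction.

141/40

Against (7/10, 3/10), each row's expected payoff is a: 69/10; b: 12/5.
Taking the (1/4, 3/4)-weighted average: (1/4)·(69/10) + (3/4)·(12/5) = 141/40.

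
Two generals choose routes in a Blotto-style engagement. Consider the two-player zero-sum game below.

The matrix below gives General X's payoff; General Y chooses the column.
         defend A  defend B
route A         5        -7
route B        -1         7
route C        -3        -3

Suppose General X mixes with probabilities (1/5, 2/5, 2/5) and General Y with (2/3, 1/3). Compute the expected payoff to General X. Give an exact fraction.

-1/3

Against (2/3, 1/3), each row's expected payoff is route A: 1; route B: 5/3; route C: -3.
Taking the (1/5, 2/5, 2/5)-weighted average: (1/5)·(1) + (2/5)·(5/3) + (2/5)·(-3) = -1/3.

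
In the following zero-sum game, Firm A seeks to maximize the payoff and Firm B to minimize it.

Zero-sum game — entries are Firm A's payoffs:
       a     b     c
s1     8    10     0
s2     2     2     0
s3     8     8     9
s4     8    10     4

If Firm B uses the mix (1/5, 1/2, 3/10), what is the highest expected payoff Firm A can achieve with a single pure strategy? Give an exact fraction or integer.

83/10

s1: (8)·(1/5) + (10)·(1/2) + (0)·(3/10) = 33/5.
s2: (2)·(1/5) + (2)·(1/2) + (0)·(3/10) = 7/5.
s3: (8)·(1/5) + (8)·(1/2) + (9)·(3/10) = 83/10.
s4: (8)·(1/5) + (10)·(1/2) + (4)·(3/10) = 39/5.
The best pure response is s3 with expected payoff 83/10.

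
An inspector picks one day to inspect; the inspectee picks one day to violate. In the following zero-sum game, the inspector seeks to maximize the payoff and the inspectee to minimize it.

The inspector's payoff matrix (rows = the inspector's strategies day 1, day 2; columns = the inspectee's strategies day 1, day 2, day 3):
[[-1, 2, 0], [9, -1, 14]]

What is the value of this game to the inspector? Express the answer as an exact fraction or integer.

Column day 3 is strictly dominated by day 1 for the inspectee (it gives the inspector more in every row).
The remaining 2×2 game on (day 1, day 2) × (day 1, day 2) has no saddle point. Let the inspector play day 1 with probability p; indifference gives −p + 9(1−p) = 2p − (1−p), so p = 10/13.
Similarly the inspectee's optimal q on day 1 is 3/13, and the value is -1·(3/13) + (2)·(10/13) = 17/13.

17/13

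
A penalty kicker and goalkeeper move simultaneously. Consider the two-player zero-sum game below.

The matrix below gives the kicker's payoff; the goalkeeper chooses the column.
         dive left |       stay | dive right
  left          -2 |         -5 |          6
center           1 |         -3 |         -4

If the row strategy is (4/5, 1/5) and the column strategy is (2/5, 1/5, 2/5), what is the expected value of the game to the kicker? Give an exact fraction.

Against (2/5, 1/5, 2/5), each row's expected payoff is left: 3/5; center: -9/5.
Taking the (4/5, 1/5)-weighted average: (4/5)·(3/5) + (1/5)·(-9/5) = 3/25.

3/25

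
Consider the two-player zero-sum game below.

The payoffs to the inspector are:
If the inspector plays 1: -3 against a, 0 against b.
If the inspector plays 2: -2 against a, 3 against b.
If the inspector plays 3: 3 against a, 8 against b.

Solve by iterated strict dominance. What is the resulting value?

Row 1 is strictly dominated by row 2 (-2>-3, 3>0); eliminate 1.
Row 2 is strictly dominated by row 3 (3>-2, 8>3); eliminate 2.
Column b is strictly dominated by a for the inspectee (3<8); eliminate b.
Only (3, a) remains, with payoff 3.

3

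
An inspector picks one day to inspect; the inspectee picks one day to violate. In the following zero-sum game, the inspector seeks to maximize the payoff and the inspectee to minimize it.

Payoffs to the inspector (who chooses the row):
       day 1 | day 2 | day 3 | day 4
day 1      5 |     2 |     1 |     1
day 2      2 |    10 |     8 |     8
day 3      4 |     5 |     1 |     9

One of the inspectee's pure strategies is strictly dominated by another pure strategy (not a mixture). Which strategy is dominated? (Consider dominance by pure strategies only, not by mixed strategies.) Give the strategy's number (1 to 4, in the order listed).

The inspectee prefers columns that give the inspector less. Compare day 2 with day 3: 1 < 2, 8 < 10, 1 < 5.
So day 3 strictly dominates day 2 for the inspectee; day 2 is strictly dominated.

2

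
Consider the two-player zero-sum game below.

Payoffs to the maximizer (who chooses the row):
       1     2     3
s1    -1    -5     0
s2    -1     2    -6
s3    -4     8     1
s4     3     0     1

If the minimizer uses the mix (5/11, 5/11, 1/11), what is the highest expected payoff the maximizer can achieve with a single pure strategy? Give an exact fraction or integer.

21/11

s1: (-1)·(5/11) + (-5)·(5/11) + (0)·(1/11) = -30/11.
s2: (-1)·(5/11) + (2)·(5/11) + (-6)·(1/11) = -1/11.
s3: (-4)·(5/11) + (8)·(5/11) + (1)·(1/11) = 21/11.
s4: (3)·(5/11) + (0)·(5/11) + (1)·(1/11) = 16/11.
The best pure response is s3 with expected payoff 21/11.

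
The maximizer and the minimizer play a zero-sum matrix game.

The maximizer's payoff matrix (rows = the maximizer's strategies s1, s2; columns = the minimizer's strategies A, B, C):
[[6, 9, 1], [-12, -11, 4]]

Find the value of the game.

Column B is strictly dominated by A for the minimizer (it gives the maximizer more in every row).
The remaining 2×2 game on (s1, s2) × (A, C) has no saddle point. Let the maximizer play s1 with probability p; indifference gives 6p − 12(1−p) = p + 4(1−p), so p = 16/21.
Similarly the minimizer's optimal q on A is 1/7, and the value is 6·(1/7) + (1)·(6/7) = 12/7.

12/7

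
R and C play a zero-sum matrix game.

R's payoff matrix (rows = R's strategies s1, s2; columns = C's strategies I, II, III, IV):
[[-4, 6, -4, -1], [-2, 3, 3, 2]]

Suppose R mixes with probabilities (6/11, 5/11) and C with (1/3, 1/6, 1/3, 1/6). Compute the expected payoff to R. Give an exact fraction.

-31/66

Against (1/3, 1/6, 1/3, 1/6), each row's expected payoff is s1: -11/6; s2: 7/6.
Taking the (6/11, 5/11)-weighted average: (6/11)·(-11/6) + (5/11)·(7/6) = -31/66.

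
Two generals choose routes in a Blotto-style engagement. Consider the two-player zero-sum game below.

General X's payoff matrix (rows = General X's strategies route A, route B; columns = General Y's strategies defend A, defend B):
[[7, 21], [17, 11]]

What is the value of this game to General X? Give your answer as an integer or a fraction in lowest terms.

Row minima are 7 and 11, so General X's maximin is 11; column maxima are 17 and 21, so General Y's minimax is 17. These differ, so the equilibrium is in mixed strategies.
Let General X play route A with probability p. General Y is indifferent when 7p + 17(1−p) = 21p + 11(1−p), giving p = 3/10.
Let General Y play defend A with probability q. General X is indifferent when 7q + 21(1−q) = 17q + 11(1−q), giving q = 1/2.
The value is 7·(1/2) + (21)·(1/2) = 14.

14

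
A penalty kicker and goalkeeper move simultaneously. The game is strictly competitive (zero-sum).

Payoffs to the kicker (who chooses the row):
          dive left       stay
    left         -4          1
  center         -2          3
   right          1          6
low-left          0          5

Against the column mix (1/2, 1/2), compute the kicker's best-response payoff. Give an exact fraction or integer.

7/2

left: (-4)·(1/2) + (1)·(1/2) = -3/2.
center: (-2)·(1/2) + (3)·(1/2) = 1/2.
right: (1)·(1/2) + (6)·(1/2) = 7/2.
low-left: (0)·(1/2) + (5)·(1/2) = 5/2.
The best pure response is right with expected payoff 7/2.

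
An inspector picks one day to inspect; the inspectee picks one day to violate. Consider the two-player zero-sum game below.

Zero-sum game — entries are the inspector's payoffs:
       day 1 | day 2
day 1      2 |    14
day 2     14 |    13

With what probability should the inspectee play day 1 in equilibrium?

1/13

Row minima are 2 and 13, so the inspector's maximin is 13; column maxima are 14 and 14, so the inspectee's minimax is 14. These differ, so the equilibrium is in mixed strategies.
Let the inspectee play day 1 with probability q. The inspector is indifferent when 2q + 14(1−q) = 14q + 13(1−q), giving q = 1/13.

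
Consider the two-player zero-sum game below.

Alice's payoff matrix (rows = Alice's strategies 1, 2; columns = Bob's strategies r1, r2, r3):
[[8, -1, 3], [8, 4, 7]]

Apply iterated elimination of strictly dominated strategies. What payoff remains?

Column r1 is strictly dominated by r2 for Bob (-1<8, 4<8); eliminate r1.
Column r3 is strictly dominated by r2 for Bob (-1<3, 4<7); eliminate r3.
Row 1 is strictly dominated by row 2 (4>-1); eliminate 1.
Only (2, r2) remains, with payoff 4.

4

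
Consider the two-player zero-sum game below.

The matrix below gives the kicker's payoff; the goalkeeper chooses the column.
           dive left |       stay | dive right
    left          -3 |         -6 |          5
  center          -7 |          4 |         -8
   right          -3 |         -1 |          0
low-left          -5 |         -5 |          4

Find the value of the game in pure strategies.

-3

Row minima: -6, -8, -3, -5 → the kicker's maximin is -3.
Column maxima: -3, 4, 5 → the goalkeeper's minimax is -3.
They coincide at (right, dive left), so the value is -3.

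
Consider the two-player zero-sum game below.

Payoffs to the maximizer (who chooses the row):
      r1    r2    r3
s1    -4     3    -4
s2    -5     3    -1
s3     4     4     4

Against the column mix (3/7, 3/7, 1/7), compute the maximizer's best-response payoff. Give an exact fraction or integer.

4

s1: (-4)·(3/7) + (3)·(3/7) + (-4)·(1/7) = -1.
s2: (-5)·(3/7) + (3)·(3/7) + (-1)·(1/7) = -1.
s3: (4)·(3/7) + (4)·(3/7) + (4)·(1/7) = 4.
The best pure response is s3 with expected payoff 4.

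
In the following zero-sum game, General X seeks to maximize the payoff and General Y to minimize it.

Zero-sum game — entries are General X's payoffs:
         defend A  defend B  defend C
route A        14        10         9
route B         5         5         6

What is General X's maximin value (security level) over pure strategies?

The worst-case payoff for each row is route A: 9, route B: 5.
The best of these is 9.

9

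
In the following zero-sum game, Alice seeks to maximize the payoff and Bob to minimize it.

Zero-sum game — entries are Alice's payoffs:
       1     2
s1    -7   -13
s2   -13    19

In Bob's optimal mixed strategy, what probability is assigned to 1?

16/19

Row minima are -13 and -13, so Alice's maximin is -13; column maxima are -7 and 19, so Bob's minimax is -7. These differ, so the equilibrium is in mixed strategies.
Let Bob play 1 with probability q. Alice is indifferent when −7q − 13(1−q) = −13q + 19(1−q), giving q = 16/19.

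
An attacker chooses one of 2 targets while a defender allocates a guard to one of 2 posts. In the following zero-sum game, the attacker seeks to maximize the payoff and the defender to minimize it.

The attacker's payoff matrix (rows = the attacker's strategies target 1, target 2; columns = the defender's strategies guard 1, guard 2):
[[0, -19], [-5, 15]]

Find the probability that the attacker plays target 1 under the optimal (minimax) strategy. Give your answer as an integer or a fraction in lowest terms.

Row minima are -19 and -5, so the attacker's maximin is -5; column maxima are 0 and 15, so the defender's minimax is 0. These differ, so the equilibrium is in mixed strategies.
Let the attacker play target 1 with probability p. The defender is indifferent when −5(1−p) = −19p + 15(1−p), giving p = 20/39.

20/39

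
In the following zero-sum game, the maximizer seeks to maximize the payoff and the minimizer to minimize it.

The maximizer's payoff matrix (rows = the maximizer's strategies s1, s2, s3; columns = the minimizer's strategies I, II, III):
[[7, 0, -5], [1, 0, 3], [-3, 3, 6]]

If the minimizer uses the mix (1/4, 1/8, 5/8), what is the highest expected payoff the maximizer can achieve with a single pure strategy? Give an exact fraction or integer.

27/8

s1: (7)·(1/4) + (0)·(1/8) + (-5)·(5/8) = -11/8.
s2: (1)·(1/4) + (0)·(1/8) + (3)·(5/8) = 17/8.
s3: (-3)·(1/4) + (3)·(1/8) + (6)·(5/8) = 27/8.
The best pure response is s3 with expected payoff 27/8.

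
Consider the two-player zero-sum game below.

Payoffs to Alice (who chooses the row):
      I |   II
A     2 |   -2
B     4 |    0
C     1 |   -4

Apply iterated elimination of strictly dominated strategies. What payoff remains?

Column I is strictly dominated by II for Bob (-2<2, 0<4, -4<1); eliminate I.
Row C is strictly dominated by row A (-2>-4); eliminate C.
Row A is strictly dominated by row B (0>-2); eliminate A.
Only (B, II) remains, with payoff 0.

0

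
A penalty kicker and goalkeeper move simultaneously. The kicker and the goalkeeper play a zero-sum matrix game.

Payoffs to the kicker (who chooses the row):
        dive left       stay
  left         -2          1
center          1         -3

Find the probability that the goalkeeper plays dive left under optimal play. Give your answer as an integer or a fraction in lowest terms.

Row minima are -2 and -3, so the kicker's maximin is -2; column maxima are 1 and 1, so the goalkeeper's minimax is 1. These differ, so the equilibrium is in mixed strategies.
Let the goalkeeper play dive left with probability q. The kicker is indifferent when −2q + (1−q) = q − 3(1−q), giving q = 4/7.

4/7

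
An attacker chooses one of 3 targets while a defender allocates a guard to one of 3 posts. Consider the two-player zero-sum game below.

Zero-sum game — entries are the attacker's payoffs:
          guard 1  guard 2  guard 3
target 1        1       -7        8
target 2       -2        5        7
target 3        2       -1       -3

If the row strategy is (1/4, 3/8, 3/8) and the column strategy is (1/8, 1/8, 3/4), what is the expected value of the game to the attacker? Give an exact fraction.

Against (1/8, 1/8, 3/4), each row's expected payoff is target 1: 21/4; target 2: 45/8; target 3: -17/8.
Taking the (1/4, 3/8, 3/8)-weighted average: (1/4)·(21/4) + (3/8)·(45/8) + (3/8)·(-17/8) = 21/8.

21/8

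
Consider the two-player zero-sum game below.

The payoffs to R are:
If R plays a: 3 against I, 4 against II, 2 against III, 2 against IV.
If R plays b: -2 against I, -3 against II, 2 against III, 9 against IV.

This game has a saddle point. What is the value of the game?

Row minima: 2, -3 → R's maximin is 2.
Column maxima: 3, 4, 2, 9 → C's minimax is 2.
They coincide at (a, III), so the value is 2.

2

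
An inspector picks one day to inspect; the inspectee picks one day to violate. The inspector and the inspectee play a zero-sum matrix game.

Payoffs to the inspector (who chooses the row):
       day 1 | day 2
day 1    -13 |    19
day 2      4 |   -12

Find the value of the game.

Row minima are -13 and -12, so the inspector's maximin is -12; column maxima are 4 and 19, so the inspectee's minimax is 4. These differ, so the equilibrium is in mixed strategies.
Let the inspector play day 1 with probability p. The inspectee is indifferent when −13p + 4(1−p) = 19p − 12(1−p), giving p = 1/3.
Let the inspectee play day 1 with probability q. The inspector is indifferent when −13q + 19(1−q) = 4q − 12(1−q), giving q = 31/48.
The value is -13·(31/48) + (19)·(17/48) = -5/3.

-5/3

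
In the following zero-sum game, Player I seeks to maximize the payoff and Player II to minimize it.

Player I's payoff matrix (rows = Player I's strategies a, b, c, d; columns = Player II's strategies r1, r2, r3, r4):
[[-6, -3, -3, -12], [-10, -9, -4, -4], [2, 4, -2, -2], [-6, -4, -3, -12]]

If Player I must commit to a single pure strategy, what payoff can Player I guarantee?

The worst-case payoff for each row is a: -12, b: -10, c: -2, d: -12.
The best of these is -2.

-2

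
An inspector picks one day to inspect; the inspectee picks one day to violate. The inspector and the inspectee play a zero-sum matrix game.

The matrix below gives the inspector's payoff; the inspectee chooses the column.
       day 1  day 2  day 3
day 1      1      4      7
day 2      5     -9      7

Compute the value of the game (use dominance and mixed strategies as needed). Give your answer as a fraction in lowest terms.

29/17

Column day 3 is strictly dominated by day 1 for the inspectee (it gives the inspector more in every row).
The remaining 2×2 game on (day 1, day 2) × (day 1, day 2) has no saddle point. Let the inspector play day 1 with probability p; indifference gives p + 5(1−p) = 4p − 9(1−p), so p = 14/17.
Similarly the inspectee's optimal q on day 1 is 13/17, and the value is 1·(13/17) + (4)·(4/17) = 29/17.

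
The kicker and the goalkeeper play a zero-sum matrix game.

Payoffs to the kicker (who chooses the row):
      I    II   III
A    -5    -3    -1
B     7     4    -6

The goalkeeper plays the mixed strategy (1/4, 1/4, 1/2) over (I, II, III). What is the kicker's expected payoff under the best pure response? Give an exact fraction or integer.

A: (-5)·(1/4) + (-3)·(1/4) + (-1)·(1/2) = -5/2.
B: (7)·(1/4) + (4)·(1/4) + (-6)·(1/2) = -1/4.
The best pure response is B with expected payoff -1/4.

-1/4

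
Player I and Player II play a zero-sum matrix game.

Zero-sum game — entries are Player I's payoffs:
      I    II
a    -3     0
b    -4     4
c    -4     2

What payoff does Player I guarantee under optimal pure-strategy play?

Row minima: -3, -4, -4 → Player I's maximin is -3.
Column maxima: -3, 4 → Player II's minimax is -3.
They coincide at (a, I), so the value is -3.

-3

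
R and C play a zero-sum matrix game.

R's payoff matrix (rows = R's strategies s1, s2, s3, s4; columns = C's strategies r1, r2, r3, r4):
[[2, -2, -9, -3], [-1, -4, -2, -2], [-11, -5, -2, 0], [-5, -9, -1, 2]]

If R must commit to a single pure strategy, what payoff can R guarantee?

The worst-case payoff for each row is s1: -9, s2: -4, s3: -11, s4: -9.
The best of these is -4.

-4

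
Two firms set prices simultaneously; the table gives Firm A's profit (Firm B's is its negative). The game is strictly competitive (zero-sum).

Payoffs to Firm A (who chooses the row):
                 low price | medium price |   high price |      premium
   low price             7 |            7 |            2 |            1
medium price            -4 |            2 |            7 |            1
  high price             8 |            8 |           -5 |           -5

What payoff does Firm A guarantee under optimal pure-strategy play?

1

Row minima: 1, -4, -5 → Firm A's maximin is 1.
Column maxima: 8, 8, 7, 1 → Firm B's minimax is 1.
They coincide at (low price, premium), so the value is 1.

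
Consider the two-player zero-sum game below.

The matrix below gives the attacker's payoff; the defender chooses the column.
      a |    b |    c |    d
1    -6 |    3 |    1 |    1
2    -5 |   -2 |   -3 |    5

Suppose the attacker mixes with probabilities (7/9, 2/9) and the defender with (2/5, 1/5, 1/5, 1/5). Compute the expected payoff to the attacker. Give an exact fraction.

-23/15

Against (2/5, 1/5, 1/5, 1/5), each row's expected payoff is 1: -7/5; 2: -2.
Taking the (7/9, 2/9)-weighted average: (7/9)·(-7/5) + (2/9)·(-2) = -23/15.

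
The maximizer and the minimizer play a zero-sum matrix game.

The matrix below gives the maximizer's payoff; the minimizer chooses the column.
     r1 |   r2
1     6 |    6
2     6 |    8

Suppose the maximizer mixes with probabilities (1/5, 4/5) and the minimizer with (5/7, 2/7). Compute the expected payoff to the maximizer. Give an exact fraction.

226/35

Against (5/7, 2/7), each row's expected payoff is 1: 6; 2: 46/7.
Taking the (1/5, 4/5)-weighted average: (1/5)·(6) + (4/5)·(46/7) = 226/35.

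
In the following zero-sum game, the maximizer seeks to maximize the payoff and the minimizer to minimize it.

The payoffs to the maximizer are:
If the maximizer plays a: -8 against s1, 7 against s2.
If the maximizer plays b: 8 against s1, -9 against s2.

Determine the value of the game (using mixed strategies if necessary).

Row minima are -8 and -9, so the maximizer's maximin is -8; column maxima are 8 and 7, so the minimizer's minimax is 7. These differ, so the equilibrium is in mixed strategies.
Let the maximizer play a with probability p. The minimizer is indifferent when −8p + 8(1−p) = 7p − 9(1−p), giving p = 17/32.
Let the minimizer play s1 with probability q. The maximizer is indifferent when −8q + 7(1−q) = 8q − 9(1−q), giving q = 1/2.
The value is -8·(1/2) + (7)·(1/2) = -1/2.

-1/2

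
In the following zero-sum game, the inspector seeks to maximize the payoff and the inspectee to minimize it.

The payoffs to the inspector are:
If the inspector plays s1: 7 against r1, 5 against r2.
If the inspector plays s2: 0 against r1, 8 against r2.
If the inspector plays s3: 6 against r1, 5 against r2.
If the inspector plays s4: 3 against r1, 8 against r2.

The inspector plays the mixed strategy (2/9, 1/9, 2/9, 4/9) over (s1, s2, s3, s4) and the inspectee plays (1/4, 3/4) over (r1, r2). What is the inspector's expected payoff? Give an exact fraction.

Against (1/4, 3/4), each row's expected payoff is s1: 11/2; s2: 6; s3: 21/4; s4: 27/4.
Taking the (2/9, 1/9, 2/9, 4/9)-weighted average: (2/9)·(11/2) + (1/9)·(6) + (2/9)·(21/4) + (4/9)·(27/4) = 109/18.

109/18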